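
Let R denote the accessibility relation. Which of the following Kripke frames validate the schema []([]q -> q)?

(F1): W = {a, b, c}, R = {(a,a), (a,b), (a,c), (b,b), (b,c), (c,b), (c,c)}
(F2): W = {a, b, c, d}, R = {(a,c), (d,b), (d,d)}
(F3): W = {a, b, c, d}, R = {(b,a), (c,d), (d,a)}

This is the axiom for shift-reflexivity; its first-order frame correspondent is forall x forall y (Rxy -> Ryy).
(F1): holds.
(F2): fails — Rdb but not Rbb.
(F3): fails — Rba but not Raa.
Valid on: (F1).

(F1)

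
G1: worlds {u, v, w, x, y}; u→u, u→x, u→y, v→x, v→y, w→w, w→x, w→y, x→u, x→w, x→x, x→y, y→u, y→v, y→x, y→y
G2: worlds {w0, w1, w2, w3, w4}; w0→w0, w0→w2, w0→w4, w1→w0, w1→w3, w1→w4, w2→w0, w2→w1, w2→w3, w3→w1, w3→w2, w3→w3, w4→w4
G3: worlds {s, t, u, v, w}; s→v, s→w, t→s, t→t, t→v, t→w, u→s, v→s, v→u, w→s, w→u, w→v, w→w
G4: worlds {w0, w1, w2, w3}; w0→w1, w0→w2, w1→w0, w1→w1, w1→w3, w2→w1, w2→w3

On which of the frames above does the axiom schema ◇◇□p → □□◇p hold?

G1

This is the axiom for a generalized confluence (Geach) condition; its first-order frame correspondent is ∀x ∀y ∀z ((xR²y ∧ xR²z) → ∃w (yRw ∧ zRw)).
G1: holds.
G2: fails — w0R²w2, w0R²w4 but no w with w2Rw and w4Rw.
G3: fails — sR²s, sR²u but no w* with sRw* and uRw*.
G4: fails — w0R²w0, w0R²w3 but no w with w0Rw and w3Rw.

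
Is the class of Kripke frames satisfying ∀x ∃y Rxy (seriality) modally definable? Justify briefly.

Yes — defined by □r → ◇r

The condition is seriality. A defining modal formula is □r → ◇r.
Suppose □r→◇r is valid. At any x set V(r)=W. Then □r at x, so ◇r at x, so x has a successor.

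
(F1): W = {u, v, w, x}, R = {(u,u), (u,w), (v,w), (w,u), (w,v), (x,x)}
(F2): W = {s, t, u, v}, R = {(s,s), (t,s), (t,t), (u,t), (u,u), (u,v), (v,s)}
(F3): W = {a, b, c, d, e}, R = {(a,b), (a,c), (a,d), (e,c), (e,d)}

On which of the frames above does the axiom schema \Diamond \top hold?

Frame correspondent (Sahlqvist): \forall x \exists y Rxy — i.e. seriality.
(F1): condition met.
(F2): condition met.
(F3): fails — world b has no successor.
Valid on: (F1), (F2).

(F1), (F2)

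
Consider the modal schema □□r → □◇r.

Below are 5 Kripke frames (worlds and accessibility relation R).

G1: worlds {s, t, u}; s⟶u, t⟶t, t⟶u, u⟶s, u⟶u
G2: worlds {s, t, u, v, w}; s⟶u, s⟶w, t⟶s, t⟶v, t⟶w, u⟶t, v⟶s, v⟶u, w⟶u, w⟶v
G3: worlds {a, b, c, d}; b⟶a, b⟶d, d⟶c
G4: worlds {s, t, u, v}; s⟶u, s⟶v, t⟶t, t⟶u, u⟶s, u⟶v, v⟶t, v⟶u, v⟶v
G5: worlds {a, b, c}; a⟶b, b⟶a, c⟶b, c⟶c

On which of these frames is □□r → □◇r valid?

Frame correspondent (Sahlqvist): ∀x ∀z (xRz → ∃w (xR²w ∧ zRw)) — i.e. a generalized confluence (Geach) condition.
G1: holds.
G2: holds.
G3: fails — bRa but no w with bR²w and aRw.
G4: holds.
G5: holds.
Valid on: G1, G2, G4, G5.

G1, G2, G4, G5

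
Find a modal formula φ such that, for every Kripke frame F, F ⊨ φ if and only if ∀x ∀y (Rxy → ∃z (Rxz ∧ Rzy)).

□□ψ → □ψ

The condition is density. The C4 schema □□ψ → □ψ defines it.
Suppose □□ψ→□ψ is valid. Take Rxy and set V(ψ)={w : xR²w}. Then □□ψ at x, so □ψ at x, so ψ at y, i.e. ∃z(Rxz∧Rzy).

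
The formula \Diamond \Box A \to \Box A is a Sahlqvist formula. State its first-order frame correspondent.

Replacing A by ¬A and contraposing gives the equivalent schema ◇A → □◇A.
Suppose ◇A→□◇A is valid. Take Rxy, Rxz and set V(A)={y}. Then ◇A at x, so □◇A at x, so ◇A at z, so some w with Rzw has A; w=y, i.e. Rzy. By symmetry of the argument, Ryz.

the Euclidean property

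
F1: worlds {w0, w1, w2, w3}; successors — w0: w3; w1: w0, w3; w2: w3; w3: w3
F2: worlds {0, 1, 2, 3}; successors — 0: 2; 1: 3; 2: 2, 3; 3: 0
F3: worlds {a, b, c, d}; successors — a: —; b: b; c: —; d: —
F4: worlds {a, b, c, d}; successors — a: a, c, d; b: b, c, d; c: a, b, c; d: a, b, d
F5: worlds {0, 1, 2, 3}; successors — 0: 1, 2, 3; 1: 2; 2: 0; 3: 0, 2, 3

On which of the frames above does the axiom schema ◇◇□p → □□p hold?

Frame correspondent (Sahlqvist): ∀x ∀y ∀z ((xR²y ∧ xR²z) → ∃w (yRw ∧ z = w)) — i.e. a generalized confluence (Geach) condition.
F1: holds.
F2: fails — 0R²3, 0R²2 but no w with 3Rw and 2=w.
F3: holds.
F4: fails — aR²a, aR²b but no w with aRw and b=w.
F5: fails — 0R²0, 0R²0 but no w with 0Rw and 0=w.
Valid on: F1, F3.

F1, F3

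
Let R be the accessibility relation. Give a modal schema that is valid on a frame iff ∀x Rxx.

□r → r

The condition is reflexivity. The T schema □r → r defines it.
Suppose □r→r is valid. At any x set V(r)={w : Rxw}. Then □r holds at x, so r holds at x, i.e. Rxx.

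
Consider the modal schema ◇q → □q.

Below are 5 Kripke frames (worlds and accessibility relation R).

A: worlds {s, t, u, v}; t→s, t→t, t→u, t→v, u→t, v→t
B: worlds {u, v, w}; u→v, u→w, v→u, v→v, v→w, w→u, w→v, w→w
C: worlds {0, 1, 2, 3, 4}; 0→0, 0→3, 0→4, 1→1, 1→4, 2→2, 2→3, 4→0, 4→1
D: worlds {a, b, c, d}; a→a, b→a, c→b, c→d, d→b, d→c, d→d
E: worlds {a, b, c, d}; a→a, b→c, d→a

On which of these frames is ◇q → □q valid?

E

This is the axiom for partial functionality; its first-order frame correspondent is ∀x ∀y ∀z (Rxy ∧ Rxz → y = z).
A: fails — t sees both s and t.
B: fails — u sees both v and w.
C: fails — 0 sees both 0 and 3.
D: fails — c sees both b and d.
E: ✓.
Valid on: E.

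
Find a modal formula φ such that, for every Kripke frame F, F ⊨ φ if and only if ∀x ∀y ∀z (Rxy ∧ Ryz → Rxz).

□ψ → □□ψ

A defining formula is □ψ → □□ψ (the 4 axiom).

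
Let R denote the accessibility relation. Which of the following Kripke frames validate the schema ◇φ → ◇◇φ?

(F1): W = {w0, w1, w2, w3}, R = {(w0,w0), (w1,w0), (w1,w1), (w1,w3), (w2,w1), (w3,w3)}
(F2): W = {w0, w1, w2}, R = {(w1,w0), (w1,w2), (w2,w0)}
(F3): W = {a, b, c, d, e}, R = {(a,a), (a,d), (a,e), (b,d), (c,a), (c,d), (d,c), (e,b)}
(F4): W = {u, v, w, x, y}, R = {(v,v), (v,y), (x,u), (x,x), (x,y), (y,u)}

The schema corresponds to a generalized confluence (Geach) condition: ∀x ∀y (xRy → ∃w (y = w ∧ xR²w)).
(F1): ✓.
(F2): fails — w1Rw2 but no w with w2=w and w1R²w.
(F3): fails — bRd but no w with d=w and bR²w.
(F4): fails — yRu but no t with u=t and yR²t.
Valid on: (F1).

(F1)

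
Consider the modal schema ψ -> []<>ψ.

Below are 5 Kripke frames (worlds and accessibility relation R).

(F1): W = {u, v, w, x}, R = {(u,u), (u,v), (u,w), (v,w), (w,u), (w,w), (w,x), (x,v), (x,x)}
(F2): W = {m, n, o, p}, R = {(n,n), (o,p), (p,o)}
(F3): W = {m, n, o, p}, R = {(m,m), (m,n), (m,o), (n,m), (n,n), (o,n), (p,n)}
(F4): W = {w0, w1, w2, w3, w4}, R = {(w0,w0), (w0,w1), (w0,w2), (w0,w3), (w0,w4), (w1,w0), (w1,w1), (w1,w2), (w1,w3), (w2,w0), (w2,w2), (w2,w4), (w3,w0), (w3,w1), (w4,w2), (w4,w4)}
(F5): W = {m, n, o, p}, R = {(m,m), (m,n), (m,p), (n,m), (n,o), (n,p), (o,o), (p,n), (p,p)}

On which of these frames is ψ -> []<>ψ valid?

(F2)

This is the axiom for symmetry; its first-order frame correspondent is forall x forall y (Rxy -> Ryx).
(F1): fails — Ruv but not Rvu.
(F2): holds.
(F3): fails — Ron but not Rno.
(F4): fails — Rw1w2 but not Rw2w1.
(F5): fails — Rno but not Ron.
Valid on: (F2).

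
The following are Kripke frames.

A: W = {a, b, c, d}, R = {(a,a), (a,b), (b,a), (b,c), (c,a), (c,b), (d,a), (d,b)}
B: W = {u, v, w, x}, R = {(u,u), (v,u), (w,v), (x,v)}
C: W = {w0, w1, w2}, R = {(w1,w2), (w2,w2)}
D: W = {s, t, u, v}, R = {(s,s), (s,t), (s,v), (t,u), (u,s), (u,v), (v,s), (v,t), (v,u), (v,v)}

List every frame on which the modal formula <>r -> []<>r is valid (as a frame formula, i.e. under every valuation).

C

Frame correspondent (Sahlqvist): forall x forall y forall z (Rxy & Rxz -> Ryz) — i.e. the Euclidean property.
A: fails — Rab and Rab but not Rbb.
B: fails — Rwv and Rwv but not Rvv.
C: satisfies the condition.
D: fails — Rst and Rsv but not Rtv.
Valid on: C.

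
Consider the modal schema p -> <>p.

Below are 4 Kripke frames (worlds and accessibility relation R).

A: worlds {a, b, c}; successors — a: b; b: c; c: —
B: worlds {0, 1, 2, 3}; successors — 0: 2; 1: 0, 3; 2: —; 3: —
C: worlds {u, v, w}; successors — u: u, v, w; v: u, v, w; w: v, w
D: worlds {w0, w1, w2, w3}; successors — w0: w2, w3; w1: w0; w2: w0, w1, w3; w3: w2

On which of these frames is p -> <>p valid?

Frame correspondent (Sahlqvist): forall x Rxx — i.e. reflexivity.
A: fails — world a does not see itself.
B: fails — world 0 does not see itself.
C: ✓.
D: fails — world w0 does not see itself.

C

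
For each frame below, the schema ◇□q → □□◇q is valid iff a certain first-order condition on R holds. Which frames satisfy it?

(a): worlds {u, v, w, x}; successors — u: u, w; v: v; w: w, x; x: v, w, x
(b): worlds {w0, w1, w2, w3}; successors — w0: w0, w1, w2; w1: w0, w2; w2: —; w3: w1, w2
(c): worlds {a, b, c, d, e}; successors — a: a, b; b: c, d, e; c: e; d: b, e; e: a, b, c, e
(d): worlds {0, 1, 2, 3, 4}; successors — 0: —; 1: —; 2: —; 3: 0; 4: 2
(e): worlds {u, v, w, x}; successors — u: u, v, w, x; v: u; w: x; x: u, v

(d)

This is the axiom for a generalized confluence (Geach) condition; its first-order frame correspondent is ∀x ∀y ∀z ((xRy ∧ xR²z) → ∃w (yRw ∧ zRw)).
(a): fails — wRw, wR²v but no t with wRt and vRt.
(b): fails — w0Rw0, w0R²w2 but no w with w0Rw and w2Rw.
(c): fails — aRa, aR²b but no w with aRw and bRw.
(d): holds.
(e): fails — uRv, uR²w but no t with vRt and wRt.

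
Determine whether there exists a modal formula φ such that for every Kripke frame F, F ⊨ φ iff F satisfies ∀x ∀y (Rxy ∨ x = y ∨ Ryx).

Any modally definable frame class is closed under disjoint unions.
Take 4 disjoint single-world reflexive frames: each is trivially connected, but their disjoint union has 4 worlds with no edge between distinct components, so it is not connected.
So the class is not modally definable.

No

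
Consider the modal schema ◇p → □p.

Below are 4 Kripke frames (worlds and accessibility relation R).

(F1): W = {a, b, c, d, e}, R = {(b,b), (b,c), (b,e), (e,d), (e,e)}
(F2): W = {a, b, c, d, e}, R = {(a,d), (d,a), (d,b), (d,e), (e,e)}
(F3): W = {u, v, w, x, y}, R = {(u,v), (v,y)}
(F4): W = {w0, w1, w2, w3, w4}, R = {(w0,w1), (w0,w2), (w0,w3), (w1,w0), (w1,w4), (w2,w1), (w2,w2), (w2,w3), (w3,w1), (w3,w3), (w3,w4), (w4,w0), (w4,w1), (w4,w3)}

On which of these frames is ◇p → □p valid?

The schema corresponds to partial functionality: ∀x ∀y ∀z (Rxy ∧ Rxz → y = z).
(F1): fails — b sees both b and c.
(F2): fails — d sees both a and b.
(F3): holds.
(F4): fails — w0 sees both w1 and w2.

(F3)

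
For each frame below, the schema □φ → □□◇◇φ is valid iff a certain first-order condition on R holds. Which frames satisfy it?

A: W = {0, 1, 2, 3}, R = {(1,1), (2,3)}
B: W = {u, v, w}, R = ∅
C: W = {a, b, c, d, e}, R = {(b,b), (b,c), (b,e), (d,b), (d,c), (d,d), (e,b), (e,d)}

A, B

This is the axiom for a generalized confluence (Geach) condition; its first-order frame correspondent is ∀x ∀z (xR²z → ∃w (xRw ∧ zR²w)).
A: holds.
B: holds.
C: fails — bR²c but no w with bRw and cR²w.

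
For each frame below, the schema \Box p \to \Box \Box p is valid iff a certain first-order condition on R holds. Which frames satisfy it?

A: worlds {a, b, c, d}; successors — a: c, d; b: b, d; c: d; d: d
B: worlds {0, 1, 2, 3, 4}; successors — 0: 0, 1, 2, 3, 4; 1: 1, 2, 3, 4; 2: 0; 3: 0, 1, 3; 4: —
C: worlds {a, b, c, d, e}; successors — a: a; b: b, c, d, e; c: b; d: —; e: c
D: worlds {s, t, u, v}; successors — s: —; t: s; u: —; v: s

This is the axiom for transitivity; its first-order frame correspondent is \forall x \forall y \forall z (Rxy \wedge Ryz \to Rxz).
A: satisfies the condition.
B: fails — R12 and R20 but not R10.
C: fails — Rec and Rcb but not Reb.
D: satisfies the condition.
Valid on: A, D.

A, D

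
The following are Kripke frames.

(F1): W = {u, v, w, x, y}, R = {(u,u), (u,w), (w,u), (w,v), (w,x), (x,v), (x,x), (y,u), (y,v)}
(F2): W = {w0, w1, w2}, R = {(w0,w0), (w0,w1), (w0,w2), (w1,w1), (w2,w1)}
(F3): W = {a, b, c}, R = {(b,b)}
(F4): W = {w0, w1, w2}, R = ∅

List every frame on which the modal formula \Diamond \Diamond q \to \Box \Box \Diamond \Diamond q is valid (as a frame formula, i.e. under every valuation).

The schema corresponds to a generalized confluence (Geach) condition: \forall x \forall y \forall z ((x R^2 y \wedge x R^2 z) \to \exists w (y = w \wedge z R^2 w)).
(F1): fails — uR²u, uR²v but no t with u=t and vR²t.
(F2): fails — w0R²w0, w0R²w1 but no w with w0=w and w1R²w.
(F3): holds.
(F4): holds.

(F3), (F4)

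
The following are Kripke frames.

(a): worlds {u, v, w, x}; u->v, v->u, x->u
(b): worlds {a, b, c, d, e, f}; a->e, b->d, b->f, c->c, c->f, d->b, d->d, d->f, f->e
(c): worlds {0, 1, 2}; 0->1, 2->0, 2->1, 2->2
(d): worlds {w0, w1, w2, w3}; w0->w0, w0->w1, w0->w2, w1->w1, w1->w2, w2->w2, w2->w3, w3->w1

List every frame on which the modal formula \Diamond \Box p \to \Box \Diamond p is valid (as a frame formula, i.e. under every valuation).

Frame correspondent (Sahlqvist): \forall x \forall y \forall z (Rxy \wedge Rxz \to \exists w (Ryw \wedge Rzw)) — i.e. convergence.
(a): satisfies the condition.
(b): fails — Rae and Rae but e and e have no common successor.
(c): fails — R01 and R01 but 1 and 1 have no common successor.
(d): fails — Rw2w2 and Rw2w3 but w2 and w3 have no common successor.
Valid on: (a).

(a)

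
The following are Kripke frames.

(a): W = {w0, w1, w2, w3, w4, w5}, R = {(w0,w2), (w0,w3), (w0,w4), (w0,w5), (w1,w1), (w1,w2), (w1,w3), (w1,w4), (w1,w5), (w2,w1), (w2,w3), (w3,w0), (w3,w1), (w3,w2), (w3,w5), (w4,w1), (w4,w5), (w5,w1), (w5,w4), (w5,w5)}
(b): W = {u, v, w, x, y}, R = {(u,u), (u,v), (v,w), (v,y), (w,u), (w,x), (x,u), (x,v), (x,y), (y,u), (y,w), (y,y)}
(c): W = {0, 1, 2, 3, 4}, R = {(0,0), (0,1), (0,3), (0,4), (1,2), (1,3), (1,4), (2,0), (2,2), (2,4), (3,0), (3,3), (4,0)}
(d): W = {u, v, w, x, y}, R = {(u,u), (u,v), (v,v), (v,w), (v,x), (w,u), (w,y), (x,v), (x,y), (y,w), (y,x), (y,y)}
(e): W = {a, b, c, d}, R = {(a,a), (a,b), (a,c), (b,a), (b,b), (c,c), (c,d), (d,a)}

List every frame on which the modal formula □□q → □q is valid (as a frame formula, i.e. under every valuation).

The schema corresponds to density: ∀x ∀y (Rxy → ∃z (Rxz ∧ Rzy)).
(a): fails — Rw3w0 but no z with Rw3z and Rzw0.
(b): fails — Rwx but no z with Rwz and Rzx.
(c): satisfies the condition.
(d): satisfies the condition.
(e): satisfies the condition.
Valid on: (c), (d), (e).

(c), (d), (e)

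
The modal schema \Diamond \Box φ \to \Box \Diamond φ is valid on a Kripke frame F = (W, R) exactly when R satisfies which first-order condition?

Suppose ◇□φ→□◇φ is valid. Take Rxy, Rxz and set V(φ)={w : Ryw}. Then □φ at y so ◇□φ at x, so □◇φ at x, so ◇φ at z, giving w with Rzw and Ryw.

Convergence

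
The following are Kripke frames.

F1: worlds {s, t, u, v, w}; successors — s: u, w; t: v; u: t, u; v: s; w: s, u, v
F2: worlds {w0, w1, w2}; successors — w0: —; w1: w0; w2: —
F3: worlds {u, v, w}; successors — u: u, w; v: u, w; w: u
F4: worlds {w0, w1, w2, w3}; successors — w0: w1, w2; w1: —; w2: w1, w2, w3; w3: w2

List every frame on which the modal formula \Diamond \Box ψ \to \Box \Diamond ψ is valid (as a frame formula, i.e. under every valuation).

The schema corresponds to convergence: \forall x \forall y \forall z (Rxy \wedge Rxz \to \exists w (Ryw \wedge Rzw)).
F1: fails — Rut and Ruu but t and u have no common successor.
F2: fails — Rw1w0 and Rw1w0 but w0 and w0 have no common successor.
F3: ✓.
F4: fails — Rw0w1 and Rw0w1 but w1 and w1 have no common successor.

F3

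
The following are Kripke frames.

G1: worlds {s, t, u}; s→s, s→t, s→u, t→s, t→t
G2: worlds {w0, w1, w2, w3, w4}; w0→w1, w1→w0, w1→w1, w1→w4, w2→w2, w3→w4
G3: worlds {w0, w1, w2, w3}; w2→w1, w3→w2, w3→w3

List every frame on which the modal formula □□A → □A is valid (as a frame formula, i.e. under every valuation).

Frame correspondent (Sahlqvist): ∀x ∀y (Rxy → ∃z (Rxz ∧ Rzy)) — i.e. density.
G1: ✓.
G2: fails — Rw3w4 but no z with Rw3z and Rzw4.
G3: fails — Rw2w1 but no z with Rw2z and Rzw1.

G1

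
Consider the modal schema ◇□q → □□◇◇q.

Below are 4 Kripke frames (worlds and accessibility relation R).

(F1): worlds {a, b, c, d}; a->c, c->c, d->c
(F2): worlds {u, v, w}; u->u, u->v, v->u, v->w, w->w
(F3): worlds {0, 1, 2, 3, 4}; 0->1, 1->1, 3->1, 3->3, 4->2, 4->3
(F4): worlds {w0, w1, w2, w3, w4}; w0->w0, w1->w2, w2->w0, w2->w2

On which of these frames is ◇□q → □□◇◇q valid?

(F1), (F4)

This is the axiom for a generalized confluence (Geach) condition; its first-order frame correspondent is ∀x ∀y ∀z ((xRy ∧ xR²z) → ∃w (yRw ∧ zR²w)).
(F1): ✓.
(F2): fails — uRu, uR²w but no t with uRt and wR²t.
(F3): fails — 4R2, 4R²1 but no w with 2Rw and 1R²w.
(F4): ✓.
Valid on: (F1), (F4).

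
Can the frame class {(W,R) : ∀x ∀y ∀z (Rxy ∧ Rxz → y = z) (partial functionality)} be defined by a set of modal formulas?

Definable; ◇r → □r defines it

The condition is partial functionality. A defining modal formula is ◇r → □r.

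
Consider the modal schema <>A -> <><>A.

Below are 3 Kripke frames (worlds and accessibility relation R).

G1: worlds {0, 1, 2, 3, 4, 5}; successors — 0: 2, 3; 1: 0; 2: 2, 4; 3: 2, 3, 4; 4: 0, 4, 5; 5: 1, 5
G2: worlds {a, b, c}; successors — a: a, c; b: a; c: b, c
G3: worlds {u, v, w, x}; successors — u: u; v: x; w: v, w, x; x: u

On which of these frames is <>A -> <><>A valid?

G2

The schema corresponds to a generalized confluence (Geach) condition: forall x forall y (xRy -> exists w (y = w & x R^2 w)).
G1: fails — 1R0 but no w with 0=w and 1R²w.
G2: condition met.
G3: fails — vRx but no t with x=t and vR²t.
Valid on: G2.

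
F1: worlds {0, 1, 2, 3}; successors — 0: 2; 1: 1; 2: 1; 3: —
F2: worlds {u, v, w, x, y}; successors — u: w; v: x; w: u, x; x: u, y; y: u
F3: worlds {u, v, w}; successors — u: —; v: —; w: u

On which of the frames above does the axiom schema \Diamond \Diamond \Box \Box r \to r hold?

F3

Frame correspondent (Sahlqvist): \forall x \forall y (x R^2 y \to \exists w (y R^2 w \wedge x = w)) — i.e. a generalized confluence (Geach) condition.
F1: fails — 0R²1 but no w with 1R²w and 0=w.
F2: fails — vR²u but no t with uR²t and v=t.
F3: ✓.
Valid on: F3.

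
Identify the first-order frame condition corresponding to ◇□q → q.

Replacing q by ¬q and contraposing gives the equivalent schema q → □◇q.
Suppose q→□◇q is valid. Take Rxy and set V(q)={x}. Then q at x, so □◇q at x, so ◇q at y, so some z with Ryz has q; z=x, i.e. Ryx.
Conversely, on a frame with symmetry the schema holds at every world under every valuation.
So the correspondent is symmetry.

symmetry: ∀x ∀y (Rxy → Ryx)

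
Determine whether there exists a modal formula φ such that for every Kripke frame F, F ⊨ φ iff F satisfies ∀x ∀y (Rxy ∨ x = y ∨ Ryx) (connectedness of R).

No — not modally definable

Any modally definable frame class is closed under disjoint unions.
Take 3 disjoint single-world reflexive frames: each is trivially connected, but their disjoint union has 3 worlds with no edge between distinct components, so it is not connected.
Hence connectedness of R is not modally definable.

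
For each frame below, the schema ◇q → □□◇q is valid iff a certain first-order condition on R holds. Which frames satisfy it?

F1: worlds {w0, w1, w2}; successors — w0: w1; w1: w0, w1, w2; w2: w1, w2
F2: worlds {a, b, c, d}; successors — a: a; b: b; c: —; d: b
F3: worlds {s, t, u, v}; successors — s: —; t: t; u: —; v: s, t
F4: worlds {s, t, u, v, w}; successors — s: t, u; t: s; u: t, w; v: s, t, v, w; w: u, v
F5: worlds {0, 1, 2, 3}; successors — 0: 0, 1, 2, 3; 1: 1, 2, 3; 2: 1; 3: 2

This is the axiom for a generalized confluence (Geach) condition; its first-order frame correspondent is ∀x ∀y ∀z ((xRy ∧ xR²z) → ∃w (y = w ∧ zRw)).
F1: fails — w1Rw0, w1R²w0 but no w with w0=w and w0Rw.
F2: ✓.
F3: fails — vRs, vR²t but no w with s=w and tRw.
F4: fails — sRt, sR²t but no w* with t=w* and tRw*.
F5: fails — 0R0, 0R²1 but no w with 0=w and 1Rw.
Valid on: F2.

F2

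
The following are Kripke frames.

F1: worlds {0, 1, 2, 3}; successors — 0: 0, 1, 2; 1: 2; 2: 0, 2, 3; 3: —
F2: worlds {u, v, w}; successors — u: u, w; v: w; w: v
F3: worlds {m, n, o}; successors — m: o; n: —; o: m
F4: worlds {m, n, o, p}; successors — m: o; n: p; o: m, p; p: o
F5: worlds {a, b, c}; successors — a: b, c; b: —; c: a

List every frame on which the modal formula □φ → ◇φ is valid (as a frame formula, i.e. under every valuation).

F2, F4

This is the axiom for seriality; its first-order frame correspondent is ∀x ∃y Rxy.
F1: fails — world 3 has no successor.
F2: condition met.
F3: fails — world n has no successor.
F4: condition met.
F5: fails — world b has no successor.
Valid on: F2, F4.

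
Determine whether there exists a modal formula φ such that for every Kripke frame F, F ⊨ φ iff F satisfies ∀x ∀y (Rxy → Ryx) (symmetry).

The condition is symmetry. A defining modal formula is p → □◇p.
Suppose p→□◇p is valid. Take Rxy and set V(p)={x}. Then p at x, so □◇p at x, so ◇p at y, so some z with Ryz has p; z=x, i.e. Ryx.

Definable; p → □◇p defines it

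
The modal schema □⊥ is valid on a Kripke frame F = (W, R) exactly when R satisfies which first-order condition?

□⊥ is valid iff no world has any successor (otherwise □⊥ fails at any world with one).

Emptiness of R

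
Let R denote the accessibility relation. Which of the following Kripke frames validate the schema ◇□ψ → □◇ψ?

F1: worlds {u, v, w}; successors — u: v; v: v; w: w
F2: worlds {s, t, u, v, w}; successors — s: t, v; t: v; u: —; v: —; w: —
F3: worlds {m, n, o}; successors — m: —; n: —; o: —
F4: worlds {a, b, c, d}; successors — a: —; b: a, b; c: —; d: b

F1, F3

The schema corresponds to convergence: ∀x ∀y ∀z (Rxy ∧ Rxz → ∃w (Ryw ∧ Rzw)).
F1: ✓.
F2: fails — Rsv and Rsv but v and v have no common successor.
F3: ✓.
F4: fails — Rba and Rba but a and a have no common successor.
Valid on: F1, F3.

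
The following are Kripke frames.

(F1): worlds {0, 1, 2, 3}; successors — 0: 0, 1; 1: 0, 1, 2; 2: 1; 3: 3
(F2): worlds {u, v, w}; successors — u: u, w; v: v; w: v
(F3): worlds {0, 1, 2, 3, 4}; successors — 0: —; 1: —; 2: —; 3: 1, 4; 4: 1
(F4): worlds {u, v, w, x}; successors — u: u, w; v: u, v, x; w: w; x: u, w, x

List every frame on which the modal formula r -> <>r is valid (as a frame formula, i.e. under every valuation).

(F4)

The schema corresponds to reflexivity: forall x Rxx.
(F1): fails — world 2 does not see itself.
(F2): fails — world w does not see itself.
(F3): fails — world 0 does not see itself.
(F4): ✓.
Valid on: (F4).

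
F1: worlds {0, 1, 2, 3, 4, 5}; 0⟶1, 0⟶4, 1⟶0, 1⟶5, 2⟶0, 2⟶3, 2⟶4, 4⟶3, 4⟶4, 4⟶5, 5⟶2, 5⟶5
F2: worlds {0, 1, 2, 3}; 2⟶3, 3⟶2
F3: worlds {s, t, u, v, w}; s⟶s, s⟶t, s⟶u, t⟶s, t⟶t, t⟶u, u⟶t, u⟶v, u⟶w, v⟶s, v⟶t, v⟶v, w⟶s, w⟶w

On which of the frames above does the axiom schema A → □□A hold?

F2

The schema corresponds to a generalized confluence (Geach) condition: ∀x ∀z (xR²z → ∃w (x = w ∧ z = w)).
F1: fails — 0R²3 but 0 ≠ 3.
F2: holds.
F3: fails — sR²t but s ≠ t.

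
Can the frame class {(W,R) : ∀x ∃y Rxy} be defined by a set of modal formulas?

Yes: it is seriality, defined by the D schema □q → ◇q.
Suppose □q→◇q is valid. At any x set V(q)=W. Then □q at x, so ◇q at x, so x has a successor.

Yes — defined by □q → ◇q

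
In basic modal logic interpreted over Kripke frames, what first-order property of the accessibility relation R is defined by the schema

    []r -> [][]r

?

Transitivity

Suppose □r→□□r is valid. Take Rxy, Ryz and set V(r)={w : Rxw}. Then □r at x, so □□r at x, so □r at y, so r at z, i.e. Rxz.
The converse is a direct semantic check.
Frame condition: forall x forall y forall z (Rxy & Ryz -> Rxz).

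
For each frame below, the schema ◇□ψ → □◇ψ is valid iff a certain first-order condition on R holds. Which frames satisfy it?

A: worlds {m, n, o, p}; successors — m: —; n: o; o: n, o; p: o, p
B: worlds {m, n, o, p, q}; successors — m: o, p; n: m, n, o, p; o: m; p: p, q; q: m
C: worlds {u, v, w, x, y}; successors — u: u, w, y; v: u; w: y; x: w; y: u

A

Frame correspondent (Sahlqvist): ∀x ∀y ∀z (Rxy ∧ Rxz → ∃w (Ryw ∧ Rzw)) — i.e. convergence.
A: condition met.
B: fails — Rmo and Rmp but o and p have no common successor.
C: fails — Ruw and Ruy but w and y have no common successor.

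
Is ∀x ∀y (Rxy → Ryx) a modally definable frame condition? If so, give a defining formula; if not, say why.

This is a Sahlqvist condition; the B axiom q → □◇q defines it.

Definable; q → □◇q defines it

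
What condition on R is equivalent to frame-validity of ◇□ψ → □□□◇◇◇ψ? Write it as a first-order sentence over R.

∀x ∀y ∀z ((xRy ∧ xR³z) → ∃w (yRw ∧ zR³w))

This is a Sahlqvist (Geach-type) schema ◇^1□^1ψ → □^3◇^3ψ.
First-order correspondent: ∀x ∀y ∀z ((xRy ∧ xR³z) → ∃w (yRw ∧ zR³w)).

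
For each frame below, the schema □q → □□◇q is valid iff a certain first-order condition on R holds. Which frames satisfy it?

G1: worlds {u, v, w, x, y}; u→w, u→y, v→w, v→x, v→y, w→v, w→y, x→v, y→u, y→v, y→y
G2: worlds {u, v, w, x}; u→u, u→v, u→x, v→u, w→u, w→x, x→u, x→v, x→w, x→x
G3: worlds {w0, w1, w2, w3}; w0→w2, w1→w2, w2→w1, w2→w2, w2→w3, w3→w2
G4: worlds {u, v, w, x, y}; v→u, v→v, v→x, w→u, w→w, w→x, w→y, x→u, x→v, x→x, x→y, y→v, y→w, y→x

The schema corresponds to a generalized confluence (Geach) condition: ∀x ∀z (xR²z → ∃w (xRw ∧ zRw)).
G1: satisfies the condition.
G2: satisfies the condition.
G3: satisfies the condition.
G4: fails — vR²u but no t with vRt and uRt.

G1, G2, G3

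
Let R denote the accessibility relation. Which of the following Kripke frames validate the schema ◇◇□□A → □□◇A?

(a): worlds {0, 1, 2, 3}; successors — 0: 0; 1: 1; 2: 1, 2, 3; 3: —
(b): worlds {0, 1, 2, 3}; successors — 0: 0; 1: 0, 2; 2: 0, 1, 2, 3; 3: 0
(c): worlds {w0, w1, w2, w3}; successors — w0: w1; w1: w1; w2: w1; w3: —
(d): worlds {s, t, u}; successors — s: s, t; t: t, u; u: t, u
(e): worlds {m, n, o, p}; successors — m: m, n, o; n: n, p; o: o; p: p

The schema corresponds to a generalized confluence (Geach) condition: ∀x ∀y ∀z ((xR²y ∧ xR²z) → ∃w (yR²w ∧ zRw)).
(a): fails — 2R²1, 2R²3 but no w with 1R²w and 3Rw.
(b): holds.
(c): holds.
(d): holds.
(e): fails — mR²n, mR²o but no w with nR²w and oRw.
Valid on: (b), (c), (d).

(b), (c), (d)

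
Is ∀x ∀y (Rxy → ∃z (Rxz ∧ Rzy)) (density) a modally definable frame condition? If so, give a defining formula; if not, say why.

This is a Sahlqvist condition; the C4 axiom □□q → □q defines it.
Suppose □□q→□q is valid. Take Rxy and set V(q)={w : xR²w}. Then □□q at x, so □q at x, so q at y, i.e. ∃z(Rxz∧Rzy).

Yes, by □□q → □q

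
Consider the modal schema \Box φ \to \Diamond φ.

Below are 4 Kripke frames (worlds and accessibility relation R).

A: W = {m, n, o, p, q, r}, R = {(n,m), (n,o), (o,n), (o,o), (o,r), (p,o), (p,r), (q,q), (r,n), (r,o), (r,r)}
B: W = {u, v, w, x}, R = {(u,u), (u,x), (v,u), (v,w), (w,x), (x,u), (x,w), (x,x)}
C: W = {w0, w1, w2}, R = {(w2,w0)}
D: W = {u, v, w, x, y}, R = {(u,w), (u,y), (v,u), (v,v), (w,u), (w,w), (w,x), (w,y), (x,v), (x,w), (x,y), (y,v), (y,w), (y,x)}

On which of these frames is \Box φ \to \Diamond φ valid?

This is the axiom for seriality; its first-order frame correspondent is \forall x \exists y Rxy.
A: fails — world m has no successor.
B: holds.
C: fails — world w0 has no successor.
D: holds.

B, D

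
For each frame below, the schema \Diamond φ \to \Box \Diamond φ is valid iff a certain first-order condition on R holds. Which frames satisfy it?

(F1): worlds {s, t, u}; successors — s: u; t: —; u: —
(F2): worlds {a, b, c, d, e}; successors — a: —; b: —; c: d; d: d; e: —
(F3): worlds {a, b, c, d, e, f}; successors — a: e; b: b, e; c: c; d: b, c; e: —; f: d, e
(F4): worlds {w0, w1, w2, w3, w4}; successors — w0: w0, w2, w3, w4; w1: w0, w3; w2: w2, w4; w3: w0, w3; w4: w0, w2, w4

(F2)

This is the axiom for the Euclidean property; its first-order frame correspondent is \forall x \forall y \forall z (Rxy \wedge Rxz \to Ryz).
(F1): fails — Rsu and Rsu but not Ruu.
(F2): satisfies the condition.
(F3): fails — Rae and Rae but not Ree.
(F4): fails — Rw0w4 and Rw0w3 but not Rw4w3.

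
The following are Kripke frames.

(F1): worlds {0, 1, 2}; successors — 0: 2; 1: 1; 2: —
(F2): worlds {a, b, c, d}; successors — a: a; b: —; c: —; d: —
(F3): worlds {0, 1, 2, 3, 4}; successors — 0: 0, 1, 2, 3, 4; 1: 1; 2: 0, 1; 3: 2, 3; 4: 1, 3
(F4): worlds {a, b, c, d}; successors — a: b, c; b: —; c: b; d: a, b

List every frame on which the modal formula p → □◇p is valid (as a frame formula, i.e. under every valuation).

(F2)

Frame correspondent (Sahlqvist): ∀x ∀y (Rxy → Ryx) — i.e. symmetry.
(F1): fails — R02 but not R20.
(F2): holds.
(F3): fails — R32 but not R23.
(F4): fails — Rab but not Rba.
Valid on: (F2).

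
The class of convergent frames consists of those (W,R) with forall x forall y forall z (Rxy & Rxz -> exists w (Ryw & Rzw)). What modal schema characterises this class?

A defining formula is ◇□s → □◇s (the .2 axiom).
Suppose ◇□s→□◇s is valid. Take Rxy, Rxz and set V(s)={w : Ryw}. Then □s at y so ◇□s at x, so □◇s at x, so ◇s at z, giving w with Rzw and Ryw.

◇□s → □◇s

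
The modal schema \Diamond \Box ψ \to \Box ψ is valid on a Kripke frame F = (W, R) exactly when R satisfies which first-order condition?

This is a form of the 5 axiom.
Its frame correspondent is the Euclidean property — \forall x \forall y \forall z (Rxy \wedge Rxz \to Ryz).

the Euclidean property: \forall x \forall y \forall z (Rxy \wedge Rxz \to Ryz)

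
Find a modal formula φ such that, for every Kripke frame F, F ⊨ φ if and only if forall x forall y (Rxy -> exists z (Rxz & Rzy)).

This is density; the standard corresponding axiom is C4: □□ψ → □ψ.
Suppose □□ψ→□ψ is valid. Take Rxy and set V(ψ)={w : xR²w}. Then □□ψ at x, so □ψ at x, so ψ at y, i.e. ∃z(Rxz∧Rzy).

□□ψ → □ψ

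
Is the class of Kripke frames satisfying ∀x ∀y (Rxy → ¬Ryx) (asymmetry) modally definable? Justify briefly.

No

If a class were modally definable it would be closed under surjective bounded morphisms (Goldblatt–Thomason).
The 5-cycle (worlds s,t,u,v,w with s→t→u→v→w→s) is asymmetric. Mapping every world to a single reflexive point • is a surjective bounded morphism, and the reflexive point is not asymmetric (R•• but asymmetry requires ¬R••).
Hence asymmetry is not modally definable.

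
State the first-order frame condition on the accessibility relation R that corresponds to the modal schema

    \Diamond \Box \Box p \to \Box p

\forall x \forall y \forall z ((xRy \wedge xRz) \to \exists w (y R^2 w \wedge z = w))

This is a Sahlqvist (Geach-type) schema ◇^1□^2p → □^1◇^0p.
First-order correspondent: \forall x \forall y \forall z ((xRy \wedge xRz) \to \exists w (y R^2 w \wedge z = w)).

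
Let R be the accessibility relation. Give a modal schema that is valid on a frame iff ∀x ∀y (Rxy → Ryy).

A defining formula is □(□r → r) (the T□ axiom).
Suppose □(□r→r) is valid. Take Rxy and set V(r)={w : Ryw}. Then at y, □r holds; since □(□r→r) at x, □r→r at y, so r at y, i.e. Ryy.

□(□r → r)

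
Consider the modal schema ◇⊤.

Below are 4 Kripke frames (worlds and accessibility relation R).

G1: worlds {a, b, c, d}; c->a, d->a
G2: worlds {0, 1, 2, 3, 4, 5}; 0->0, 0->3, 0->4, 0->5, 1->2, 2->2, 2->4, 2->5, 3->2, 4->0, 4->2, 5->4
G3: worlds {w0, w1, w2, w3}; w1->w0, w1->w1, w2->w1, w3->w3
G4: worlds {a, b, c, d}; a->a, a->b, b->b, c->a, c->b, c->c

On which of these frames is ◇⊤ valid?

G2

This is the axiom for seriality; its first-order frame correspondent is ∀x ∃y Rxy.
G1: fails — world a has no successor.
G2: holds.
G3: fails — world w0 has no successor.
G4: fails — world d has no successor.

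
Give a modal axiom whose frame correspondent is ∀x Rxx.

□s → s

A defining formula is □s → s (the T axiom).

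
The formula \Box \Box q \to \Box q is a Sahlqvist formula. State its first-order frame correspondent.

density: \forall x \forall y (Rxy \to \exists z (Rxz \wedge Rzy))

Suppose □□q→□q is valid. Take Rxy and set V(q)={w : xR²w}. Then □□q at x, so □q at x, so q at y, i.e. ∃z(Rxz∧Rzy).
Conversely, on a frame with density the schema holds at every world under every valuation.
Frame condition: \forall x \forall y (Rxy \to \exists z (Rxz \wedge Rzy)).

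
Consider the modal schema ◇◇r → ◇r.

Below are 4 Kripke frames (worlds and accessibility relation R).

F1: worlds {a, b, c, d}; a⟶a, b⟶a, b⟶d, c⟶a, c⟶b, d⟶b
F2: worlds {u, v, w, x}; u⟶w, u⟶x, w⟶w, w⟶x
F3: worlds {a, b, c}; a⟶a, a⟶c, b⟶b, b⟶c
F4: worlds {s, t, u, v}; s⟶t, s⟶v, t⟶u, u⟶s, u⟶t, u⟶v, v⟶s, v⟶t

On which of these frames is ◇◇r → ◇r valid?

F2, F3

The schema corresponds to transitivity: ∀x ∀y ∀z (Rxy ∧ Ryz → Rxz).
F1: fails — Rcb and Rbd but not Rcd.
F2: holds.
F3: holds.
F4: fails — Rut and Rtu but not Ruu.
Valid on: F2, F3.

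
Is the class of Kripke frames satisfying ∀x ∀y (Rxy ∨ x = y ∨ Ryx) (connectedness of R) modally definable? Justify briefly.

Not definable by any modal formula

If a class were modally definable it would be closed under disjoint unions (Goldblatt–Thomason).
Take 3 disjoint single-world reflexive frames: each is trivially connected, but their disjoint union has 3 worlds with no edge between distinct components, so it is not connected.
Hence connectedness of R is not modally definable.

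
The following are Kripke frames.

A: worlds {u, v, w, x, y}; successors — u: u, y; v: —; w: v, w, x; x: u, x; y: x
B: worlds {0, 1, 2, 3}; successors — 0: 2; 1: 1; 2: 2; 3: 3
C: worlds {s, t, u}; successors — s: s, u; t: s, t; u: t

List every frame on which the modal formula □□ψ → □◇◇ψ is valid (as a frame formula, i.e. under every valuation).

The schema corresponds to a generalized confluence (Geach) condition: ∀x ∀z (xRz → ∃w (xR²w ∧ zR²w)).
A: fails — wRv but no t with wR²t and vR²t.
B: holds.
C: holds.

B, C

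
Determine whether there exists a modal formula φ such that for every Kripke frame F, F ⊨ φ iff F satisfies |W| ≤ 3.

No

Modal frame validity is preserved under disjoint unions.
Any modal formula valid on each of 4 disjoint one-world frames is valid on their disjoint union (validity is preserved under disjoint unions). Each one-world frame has |W|=1≤3, but the union has |W|=4.
So no modal formula (or set of formulas) defines exactly the |W|≤3 frames.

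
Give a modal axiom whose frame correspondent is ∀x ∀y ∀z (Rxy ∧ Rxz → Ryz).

The condition is the Euclidean property. The 5 schema ◇ψ → □◇ψ defines it.
Suppose ◇ψ→□◇ψ is valid. Take Rxy, Rxz and set V(ψ)={y}. Then ◇ψ at x, so □◇ψ at x, so ◇ψ at z, so some w with Rzw has ψ; w=y, i.e. Rzy. By symmetry of the argument, Ryz.

◇ψ → □◇ψ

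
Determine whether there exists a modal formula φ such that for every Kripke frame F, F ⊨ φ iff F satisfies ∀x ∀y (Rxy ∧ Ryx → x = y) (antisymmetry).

If a class were modally definable it would be closed under surjective bounded morphisms (Goldblatt–Thomason).
The 6-cycle (worlds 0,1,2,3,4,5 with 0→1→2→3→4→5→0) is antisymmetric. Sending even-indexed worlds to • and odd-indexed worlds to ∘ is a surjective bounded morphism onto the two-world frame with •↔∘, which is not antisymmetric.
So no modal formula (or set of formulas) defines exactly the antisymmetric frames.

Not modally definable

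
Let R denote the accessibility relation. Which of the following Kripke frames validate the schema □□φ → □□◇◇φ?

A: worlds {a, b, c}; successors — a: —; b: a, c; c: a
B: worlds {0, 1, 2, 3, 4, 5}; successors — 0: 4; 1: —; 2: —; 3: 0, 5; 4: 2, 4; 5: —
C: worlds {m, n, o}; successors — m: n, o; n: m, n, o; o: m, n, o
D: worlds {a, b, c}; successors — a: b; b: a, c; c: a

C

This is the axiom for a generalized confluence (Geach) condition; its first-order frame correspondent is ∀x ∀z (xR²z → ∃w (xR²w ∧ zR²w)).
A: fails — bR²a but no w with bR²w and aR²w.
B: fails — 0R²2 but no w with 0R²w and 2R²w.
C: ✓.
D: fails — aR²c but no w with aR²w and cR²w.
Valid on: C.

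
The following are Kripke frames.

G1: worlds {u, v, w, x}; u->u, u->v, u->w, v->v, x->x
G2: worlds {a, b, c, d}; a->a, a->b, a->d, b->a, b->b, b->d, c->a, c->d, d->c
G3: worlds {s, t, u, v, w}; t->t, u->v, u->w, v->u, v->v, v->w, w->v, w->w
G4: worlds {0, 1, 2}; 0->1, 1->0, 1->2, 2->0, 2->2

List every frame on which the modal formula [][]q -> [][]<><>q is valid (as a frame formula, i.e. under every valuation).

The schema corresponds to a generalized confluence (Geach) condition: forall x forall z (x R^2 z -> exists w (x R^2 w & z R^2 w)).
G1: fails — uR²w but no t with uR²t and wR²t.
G2: satisfies the condition.
G3: satisfies the condition.
G4: satisfies the condition.

G2, G3, G4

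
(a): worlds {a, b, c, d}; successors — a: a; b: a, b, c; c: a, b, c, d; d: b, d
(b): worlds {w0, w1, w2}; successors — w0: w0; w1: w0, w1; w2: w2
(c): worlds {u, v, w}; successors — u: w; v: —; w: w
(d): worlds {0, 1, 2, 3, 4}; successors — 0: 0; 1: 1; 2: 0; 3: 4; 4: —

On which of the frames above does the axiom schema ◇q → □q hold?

(c), (d)

The schema corresponds to partial functionality: ∀x ∀y ∀z (Rxy ∧ Rxz → y = z).
(a): fails — b sees both a and b.
(b): fails — w1 sees both w0 and w1.
(c): condition met.
(d): condition met.
Valid on: (c), (d).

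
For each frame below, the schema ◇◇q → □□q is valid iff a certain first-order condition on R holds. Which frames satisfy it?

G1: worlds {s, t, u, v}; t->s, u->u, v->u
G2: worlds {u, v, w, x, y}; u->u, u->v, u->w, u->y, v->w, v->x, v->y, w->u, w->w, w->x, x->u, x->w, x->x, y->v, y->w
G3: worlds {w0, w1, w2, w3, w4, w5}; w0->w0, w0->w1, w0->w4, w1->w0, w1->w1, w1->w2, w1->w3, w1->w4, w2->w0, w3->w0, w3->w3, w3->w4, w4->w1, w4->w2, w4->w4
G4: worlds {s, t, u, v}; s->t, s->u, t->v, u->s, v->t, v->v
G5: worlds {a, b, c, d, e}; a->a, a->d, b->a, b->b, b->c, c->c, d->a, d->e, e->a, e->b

G1

Frame correspondent (Sahlqvist): ∀x ∀y ∀z ((xR²y ∧ xR²z) → ∃w (y = w ∧ z = w)) — i.e. a generalized confluence (Geach) condition.
G1: condition met.
G2: fails — uR²u, uR²v but u ≠ v.
G3: fails — w0R²w0, w0R²w1 but w0 ≠ w1.
G4: fails — sR²s, sR²v but s ≠ v.
G5: fails — aR²a, aR²d but a ≠ d.
Valid on: G1.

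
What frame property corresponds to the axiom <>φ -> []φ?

This schema is the CD axiom.
Its frame correspondent is partial functionality — forall x forall y forall z (Rxy & Rxz -> y = z).

Partial functionality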